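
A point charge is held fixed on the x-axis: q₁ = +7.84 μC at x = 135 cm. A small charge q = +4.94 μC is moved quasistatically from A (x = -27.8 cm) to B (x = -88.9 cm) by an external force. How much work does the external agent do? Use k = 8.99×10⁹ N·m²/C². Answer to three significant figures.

-0.0584 J

For quasistatic motion the external work equals the change in potential energy: W_ext = qΔV = q(V_B − V_A).
At A: distance to the source charge is 1.63 m; V_A = kq₁/r = 4.33×10⁴ V.
At B: distance to the source charge is 2.24 m; V_B = kq₁/r = 3.15×10⁴ V.
ΔV = V_B − V_A = -1.18×10⁴ V.
W_ext = qΔV = (4.94×10⁻⁶ C)(-1.18×10⁴ V) = -0.0584 J.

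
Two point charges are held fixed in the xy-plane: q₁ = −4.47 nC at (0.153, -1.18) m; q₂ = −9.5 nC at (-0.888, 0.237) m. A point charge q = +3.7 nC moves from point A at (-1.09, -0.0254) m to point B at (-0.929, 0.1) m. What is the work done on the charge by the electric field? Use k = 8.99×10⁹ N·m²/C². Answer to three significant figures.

1.26×10⁻⁶ J

The work done by the electric force is W_field = −ΔU = −q(V_B − V_A) = q(V_A − V_B).
At A: distances to the source charges are 1.70 m, 0.331 m; V_A = Σ kqᵢ/rᵢ = -282 V.
At B: distances to the source charges are 1.68 m, 0.143 m; V_B = Σ kqᵢ/rᵢ = -621 V.
ΔV = V_B − V_A = -340 V.
W_field = −qΔV = −(3.70×10⁻⁹ C)(-340 V) = 1.26×10⁻⁶ J.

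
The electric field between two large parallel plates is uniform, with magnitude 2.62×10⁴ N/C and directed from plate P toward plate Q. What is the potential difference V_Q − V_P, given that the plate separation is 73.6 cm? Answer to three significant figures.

In a uniform field, potential decreases in the direction of E: ΔV = −E·d for a displacement d parallel to E.
Going from P to Q is a displacement of 73.6 cm along the field, so V_Q − V_P = −Ed = -1.93×10⁴ V.

-1.93×10⁴ V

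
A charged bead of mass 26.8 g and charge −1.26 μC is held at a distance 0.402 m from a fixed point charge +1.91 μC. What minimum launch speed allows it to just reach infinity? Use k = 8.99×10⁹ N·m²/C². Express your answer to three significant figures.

To just escape, total mechanical energy must reach zero at infinity: ½mv²_min + U = 0, so ½mv²_min = −U = |kQq|/r.
|U| = |kQq|/r = (8.99×10⁹ N·m²/C²)(1.91×10⁻⁶)(1.26×10⁻⁶)/(0.402) = 0.0538 J.
v_min = √(2|U|/m) = √(2·0.0538/0.0268) = 2.00 m/s.

2.00 m/s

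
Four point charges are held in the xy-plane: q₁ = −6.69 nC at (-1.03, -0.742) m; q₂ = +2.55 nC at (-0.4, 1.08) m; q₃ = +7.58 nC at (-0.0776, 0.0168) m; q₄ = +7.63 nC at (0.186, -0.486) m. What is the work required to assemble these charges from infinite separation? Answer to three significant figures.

The work to assemble the configuration equals its total potential energy, U = Σ kqᵢqⱼ/rᵢⱼ over all pairs.
Pair separations: r₁₂ = 1.93 m, r₁₃ = 1.22 m, r₁₄ = 1.24 m, r₂₃ = 1.11 m, r₂₄ = 1.67 m, r₃₄ = 0.568 m.
Summing all 6 pair terms gives U = 3.54×10⁻⁷ J.

3.54×10⁻⁷ J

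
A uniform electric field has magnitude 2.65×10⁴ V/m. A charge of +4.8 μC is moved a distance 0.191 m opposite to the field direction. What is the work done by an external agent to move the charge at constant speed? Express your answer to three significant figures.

The potential change for a displacement 0.191 m opposite to the field direction is ΔV = +Ed = 5060 V.
W_ext = qΔV = 0.0243 J.

0.0243 J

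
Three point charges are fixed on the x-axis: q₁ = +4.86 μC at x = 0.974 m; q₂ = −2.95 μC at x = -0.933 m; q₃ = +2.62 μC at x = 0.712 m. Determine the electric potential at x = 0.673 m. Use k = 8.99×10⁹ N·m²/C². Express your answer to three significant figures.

7.33×10⁵ V

The total potential is the scalar sum of each charge's contribution, V = Σ kqᵢ/rᵢ.
Distances from the field point to each charge: r₁ = 0.301 m, r₂ = 1.61 m, r₃ = 0.0390 m.
V = k[(4.86×10⁻⁶)/(0.301) + (-2.95×10⁻⁶)/(1.61) + (2.62×10⁻⁶)/(0.0390)] = 7.33×10⁵ V.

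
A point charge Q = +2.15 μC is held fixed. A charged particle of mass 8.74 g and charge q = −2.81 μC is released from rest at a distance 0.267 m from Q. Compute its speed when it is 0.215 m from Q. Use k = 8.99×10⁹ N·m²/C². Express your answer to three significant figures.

3.36 m/s

Only the electrostatic force acts, so mechanical energy is conserved: ½mv² = U₁ − U₂ = kQq(1/r₁ − 1/r₂).
U₁ − U₂ = (8.99×10⁹ N·m²/C²)(2.15×10⁻⁶ C)(-2.81×10⁻⁶ C)(1/0.267 − 1/0.215) = 0.0492 J.
v = √(2·0.0492/8.74×10⁻³) = 3.36 m/s.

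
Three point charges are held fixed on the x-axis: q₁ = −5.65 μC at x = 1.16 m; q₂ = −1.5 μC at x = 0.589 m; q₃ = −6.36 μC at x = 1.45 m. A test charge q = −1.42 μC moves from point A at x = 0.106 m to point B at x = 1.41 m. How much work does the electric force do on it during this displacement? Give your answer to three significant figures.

-2.17 J

The work done by the electric force is W_field = −ΔU = −q(V_B − V_A) = q(V_A − V_B).
At A: distances to the source charges are 1.05 m, 0.483 m, 1.34 m; V_A = Σ kqᵢ/rᵢ = -1.19×10⁵ V.
At B: distances to the source charges are 0.250 m, 0.821 m, 0.0400 m; V_B = Σ kqᵢ/rᵢ = -1.65×10⁶ V.
ΔV = V_B − V_A = -1.53×10⁶ V.
W_field = −qΔV = −(-1.42×10⁻⁶ C)(-1.53×10⁶ V) = -2.17 J.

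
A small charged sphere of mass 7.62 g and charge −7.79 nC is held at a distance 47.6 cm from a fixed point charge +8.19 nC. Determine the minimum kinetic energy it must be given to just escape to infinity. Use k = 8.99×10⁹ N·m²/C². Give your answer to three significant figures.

1.20×10⁻⁶ J

To just escape, total mechanical energy must reach zero at infinity: ½mv²_min + U = 0, so ½mv²_min = −U = |kQq|/r.
|U| = |kQq|/r = (8.99×10⁹ N·m²/C²)(8.19×10⁻⁹)(7.79×10⁻⁹)/(0.476) = 1.20×10⁻⁶ J.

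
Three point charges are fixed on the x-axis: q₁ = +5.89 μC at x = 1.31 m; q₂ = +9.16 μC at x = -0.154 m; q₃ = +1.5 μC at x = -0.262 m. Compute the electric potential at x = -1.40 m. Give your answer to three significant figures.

Electric potential is a scalar, so the contributions from each charge add algebraically: V = Σ kqᵢ/rᵢ.
Distances from the field point to each charge: r₁ = 2.71 m, r₂ = 1.25 m, r₃ = 1.14 m.
V = k[(5.89×10⁻⁶)/(2.71) + (9.16×10⁻⁶)/(1.25) + (1.50×10⁻⁶)/(1.14)] = 9.75×10⁴ V.

9.75×10⁴ V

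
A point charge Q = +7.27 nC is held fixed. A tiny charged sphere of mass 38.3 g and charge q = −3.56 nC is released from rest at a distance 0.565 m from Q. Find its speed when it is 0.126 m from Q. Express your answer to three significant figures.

Only the electrostatic force acts, so mechanical energy is conserved: ½mv² = U₁ − U₂ = kQq(1/r₁ − 1/r₂).
U₁ − U₂ = (8.99×10⁹ N·m²/C²)(7.27×10⁻⁹ C)(-3.56×10⁻⁹ C)(1/0.565 − 1/0.126) = 1.43×10⁻⁶ J.
v = √(2·1.43×10⁻⁶/0.0383) = 8.66×10⁻³ m/s.

8.66×10⁻³ m/s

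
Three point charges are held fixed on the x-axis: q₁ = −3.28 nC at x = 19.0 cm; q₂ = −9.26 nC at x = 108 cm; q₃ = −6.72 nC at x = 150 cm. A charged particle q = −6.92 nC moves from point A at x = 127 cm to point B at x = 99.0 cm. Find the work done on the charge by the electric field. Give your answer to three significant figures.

The work done by the electric force is W_field = −ΔU = −q(V_B − V_A) = q(V_A − V_B).
At A: distances to the source charges are 1.08 m, 0.190 m, 0.230 m; V_A = Σ kqᵢ/rᵢ = -728 V.
At B: distances to the source charges are 0.800 m, 0.0900 m, 0.510 m; V_B = Σ kqᵢ/rᵢ = -1080 V.
ΔV = V_B − V_A = -352 V.
W_field = −qΔV = −(-6.92×10⁻⁹ C)(-352 V) = -2.44×10⁻⁶ J.

-2.44×10⁻⁶ J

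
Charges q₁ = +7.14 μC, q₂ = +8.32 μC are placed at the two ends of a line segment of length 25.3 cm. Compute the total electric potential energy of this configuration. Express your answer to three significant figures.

2.11 J

The assembly work is the sum of pairwise potential energies, U = Σ_{i<j} kqᵢqⱼ/rᵢⱼ.
The separation is r = 0.253 m.
U = (2.11) = 2.11 J.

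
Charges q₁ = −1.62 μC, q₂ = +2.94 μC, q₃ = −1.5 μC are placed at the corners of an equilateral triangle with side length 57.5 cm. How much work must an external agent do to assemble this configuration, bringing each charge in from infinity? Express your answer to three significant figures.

The work to assemble the configuration equals its total potential energy, U = Σ kqᵢqⱼ/rᵢⱼ over all pairs.
All three pair separations equal the side length, 0.575 m.
U = (-0.0745) + (0.0380) + (-0.0689) = -0.105 J.

-0.105 J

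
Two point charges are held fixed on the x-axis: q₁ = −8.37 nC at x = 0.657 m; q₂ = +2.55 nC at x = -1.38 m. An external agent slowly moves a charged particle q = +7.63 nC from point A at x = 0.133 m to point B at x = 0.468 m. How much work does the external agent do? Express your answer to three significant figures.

-1.96×10⁻⁶ J

For quasistatic motion the external work equals the change in potential energy: W_ext = qΔV = q(V_B − V_A).
At A: distances to the source charges are 0.524 m, 1.51 m; V_A = Σ kqᵢ/rᵢ = -128 V.
At B: distances to the source charges are 0.189 m, 1.85 m; V_B = Σ kqᵢ/rᵢ = -386 V.
ΔV = V_B − V_A = -257 V.
W_ext = qΔV = (7.63×10⁻⁹ C)(-257 V) = -1.96×10⁻⁶ J.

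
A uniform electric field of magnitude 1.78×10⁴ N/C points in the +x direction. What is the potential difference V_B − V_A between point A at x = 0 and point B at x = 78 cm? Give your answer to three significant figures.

-1.39×10⁴ V

In a uniform field, potential decreases in the direction of E: V_B − V_A = −E·Δx.
V_B − V_A = −(1.78×10⁴ V/m)(0.780 m) = -1.39×10⁴ V.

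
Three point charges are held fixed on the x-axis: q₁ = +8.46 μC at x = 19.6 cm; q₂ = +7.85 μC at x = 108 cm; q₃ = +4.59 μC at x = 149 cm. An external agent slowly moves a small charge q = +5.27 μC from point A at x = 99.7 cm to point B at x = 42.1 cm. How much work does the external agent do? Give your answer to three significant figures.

-2.87 J

For quasistatic motion the external work equals the change in potential energy: W_ext = qΔV = q(V_B − V_A).
At A: distances to the source charges are 0.801 m, 0.0830 m, 0.493 m; V_A = Σ kqᵢ/rᵢ = 1.03×10⁶ V.
At B: distances to the source charges are 0.225 m, 0.659 m, 1.07 m; V_B = Σ kqᵢ/rᵢ = 4.84×10⁵ V.
ΔV = V_B − V_A = -5.45×10⁵ V.
W_ext = qΔV = (5.27×10⁻⁶ C)(-5.45×10⁵ V) = -2.87 J.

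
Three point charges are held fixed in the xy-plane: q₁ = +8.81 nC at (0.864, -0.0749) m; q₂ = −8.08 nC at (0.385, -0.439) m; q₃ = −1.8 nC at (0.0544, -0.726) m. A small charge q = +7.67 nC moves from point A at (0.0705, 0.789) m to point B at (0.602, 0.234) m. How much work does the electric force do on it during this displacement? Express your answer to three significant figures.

The work done by the electric force is W_field = −ΔU = −q(V_B − V_A) = q(V_A − V_B).
At A: distances to the source charges are 1.17 m, 1.27 m, 1.52 m; V_A = Σ kqᵢ/rᵢ = -0.464 V.
At B: distances to the source charges are 0.405 m, 0.707 m, 1.11 m; V_B = Σ kqᵢ/rᵢ = 78.2 V.
ΔV = V_B − V_A = 78.6 V.
W_field = −qΔV = −(7.67×10⁻⁹ C)(78.6 V) = -6.03×10⁻⁷ J.

-6.03×10⁻⁷ J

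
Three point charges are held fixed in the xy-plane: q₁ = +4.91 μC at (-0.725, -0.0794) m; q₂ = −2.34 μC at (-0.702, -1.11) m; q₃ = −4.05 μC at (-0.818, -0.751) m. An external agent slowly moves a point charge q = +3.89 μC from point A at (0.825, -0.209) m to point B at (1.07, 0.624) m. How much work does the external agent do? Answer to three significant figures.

For quasistatic motion the external work equals the change in potential energy: W_ext = qΔV = q(V_B − V_A).
At A: distances to the source charges are 1.56 m, 1.77 m, 1.73 m; V_A = Σ kqᵢ/rᵢ = -4530 V.
At B: distances to the source charges are 1.93 m, 2.48 m, 2.34 m; V_B = Σ kqᵢ/rᵢ = -1180 V.
ΔV = V_B − V_A = 3350 V.
W_ext = qΔV = (3.89×10⁻⁶ C)(3350 V) = 0.0130 J.

0.0130 J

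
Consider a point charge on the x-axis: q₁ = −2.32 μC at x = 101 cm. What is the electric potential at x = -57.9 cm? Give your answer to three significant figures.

-1.31×10⁴ V

The total potential is the scalar sum of each charge's contribution, V = Σ kqᵢ/rᵢ.
V = k[(-2.32×10⁻⁶)/(1.59)] = -1.31×10⁴ V.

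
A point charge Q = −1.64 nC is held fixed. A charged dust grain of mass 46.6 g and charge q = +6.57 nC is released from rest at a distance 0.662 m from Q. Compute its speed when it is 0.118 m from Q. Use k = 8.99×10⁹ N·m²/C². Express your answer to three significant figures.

5.38×10⁻³ m/s

Only the electrostatic force acts, so mechanical energy is conserved: ½mv² = U₁ − U₂ = kQq(1/r₁ − 1/r₂).
U₁ − U₂ = (8.99×10⁹ N·m²/C²)(-1.64×10⁻⁹ C)(6.57×10⁻⁹ C)(1/0.662 − 1/0.118) = 6.75×10⁻⁷ J.
v = √(2·6.75×10⁻⁷/0.0466) = 5.38×10⁻³ m/s.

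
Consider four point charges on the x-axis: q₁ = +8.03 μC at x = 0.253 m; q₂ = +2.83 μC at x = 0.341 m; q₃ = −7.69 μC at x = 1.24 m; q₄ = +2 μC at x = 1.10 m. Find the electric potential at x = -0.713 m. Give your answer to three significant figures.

7.34×10⁴ V

The total potential is the scalar sum of each charge's contribution, V = Σ kqᵢ/rᵢ.
Distances from the field point to each charge: r₁ = 0.966 m, r₂ = 1.05 m, r₃ = 1.95 m, r₄ = 1.81 m.
V = k[(8.03×10⁻⁶)/(0.966) + (2.83×10⁻⁶)/(1.05) + (-7.69×10⁻⁶)/(1.95) + (2.00×10⁻⁶)/(1.81)] = 7.34×10⁴ V.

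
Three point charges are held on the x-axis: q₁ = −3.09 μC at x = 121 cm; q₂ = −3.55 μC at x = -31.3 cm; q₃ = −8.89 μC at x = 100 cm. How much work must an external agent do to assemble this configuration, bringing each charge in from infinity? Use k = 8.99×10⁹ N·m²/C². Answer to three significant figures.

1.46 J

The work to assemble the configuration equals its total potential energy, U = Σ kqᵢqⱼ/rᵢⱼ over all pairs.
Pair separations: r₁₂ = 1.52 m, r₁₃ = 0.210 m, r₂₃ = 1.31 m.
U = (0.0648) + (1.18) + (0.216) = 1.46 J.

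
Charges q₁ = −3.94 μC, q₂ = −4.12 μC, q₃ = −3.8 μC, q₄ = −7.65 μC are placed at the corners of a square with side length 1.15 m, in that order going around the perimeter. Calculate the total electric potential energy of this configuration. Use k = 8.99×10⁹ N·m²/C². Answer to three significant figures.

The work to assemble the configuration equals its total potential energy, U = Σ kqᵢqⱼ/rᵢⱼ over all pairs.
The four side pairs have separation 1.15 m and the two diagonal pairs 1.63 m.
Summing all 6 pair terms gives U = 0.969 J.

0.969 J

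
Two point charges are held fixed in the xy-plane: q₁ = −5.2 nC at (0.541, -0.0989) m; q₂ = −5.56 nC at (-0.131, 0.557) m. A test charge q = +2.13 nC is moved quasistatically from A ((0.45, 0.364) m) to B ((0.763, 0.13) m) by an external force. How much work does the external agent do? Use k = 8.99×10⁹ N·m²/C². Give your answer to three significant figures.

For quasistatic motion the external work equals the change in potential energy: W_ext = qΔV = q(V_B − V_A).
At A: distances to the source charges are 0.472 m, 0.612 m; V_A = Σ kqᵢ/rᵢ = -181 V.
At B: distances to the source charges are 0.319 m, 0.991 m; V_B = Σ kqᵢ/rᵢ = -197 V.
ΔV = V_B − V_A = -16.3 V.
W_ext = qΔV = (2.13×10⁻⁹ C)(-16.3 V) = -3.48×10⁻⁸ J.

-3.48×10⁻⁸ J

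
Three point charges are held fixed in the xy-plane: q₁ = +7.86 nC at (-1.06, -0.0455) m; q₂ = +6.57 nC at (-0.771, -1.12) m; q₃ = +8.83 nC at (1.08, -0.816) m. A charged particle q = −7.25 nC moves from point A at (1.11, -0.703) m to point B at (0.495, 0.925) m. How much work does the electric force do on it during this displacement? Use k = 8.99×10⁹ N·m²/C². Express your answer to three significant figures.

-4.60×10⁻⁶ J

The work done by the electric force is W_field = −ΔU = −q(V_B − V_A) = q(V_A − V_B).
At A: distances to the source charges are 2.27 m, 1.93 m, 0.117 m; V_A = Σ kqᵢ/rᵢ = 741 V.
At B: distances to the source charges are 1.83 m, 2.41 m, 1.84 m; V_B = Σ kqᵢ/rᵢ = 106 V.
ΔV = V_B − V_A = -634 V.
W_field = −qΔV = −(-7.25×10⁻⁹ C)(-634 V) = -4.60×10⁻⁶ J.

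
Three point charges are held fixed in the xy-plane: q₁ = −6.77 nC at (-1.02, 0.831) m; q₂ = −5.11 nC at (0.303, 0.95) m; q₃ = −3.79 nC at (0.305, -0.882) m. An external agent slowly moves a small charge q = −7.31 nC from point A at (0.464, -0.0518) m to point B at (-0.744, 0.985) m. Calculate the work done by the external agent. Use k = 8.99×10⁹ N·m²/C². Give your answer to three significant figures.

For quasistatic motion the external work equals the change in potential energy: W_ext = qΔV = q(V_B − V_A).
At A: distances to the source charges are 1.73 m, 1.01 m, 0.845 m; V_A = Σ kqᵢ/rᵢ = -121 V.
At B: distances to the source charges are 0.316 m, 1.05 m, 2.14 m; V_B = Σ kqᵢ/rᵢ = -252 V.
ΔV = V_B − V_A = -131 V.
W_ext = qΔV = (-7.31×10⁻⁹ C)(-131 V) = 9.61×10⁻⁷ J.

9.61×10⁻⁷ J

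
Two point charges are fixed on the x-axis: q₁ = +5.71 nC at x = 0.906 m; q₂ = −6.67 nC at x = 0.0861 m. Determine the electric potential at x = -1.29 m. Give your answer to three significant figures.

-20.2 V

Electric potential is a scalar, so the contributions from each charge add algebraically: V = Σ kqᵢ/rᵢ.
Distances from the field point to each charge: r₁ = 2.20 m, r₂ = 1.38 m.
V = k[(5.71×10⁻⁹)/(2.20) + (-6.67×10⁻⁹)/(1.38)] = -20.2 V.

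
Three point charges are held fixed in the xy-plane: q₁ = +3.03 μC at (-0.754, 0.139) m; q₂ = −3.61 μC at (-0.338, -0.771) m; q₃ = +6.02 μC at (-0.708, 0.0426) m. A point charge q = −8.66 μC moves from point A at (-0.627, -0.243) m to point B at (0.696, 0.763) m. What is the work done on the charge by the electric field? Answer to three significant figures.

The work done by the electric force is W_field = −ΔU = −q(V_B − V_A) = q(V_A − V_B).
At A: distances to the source charges are 0.403 m, 0.602 m, 0.297 m; V_A = Σ kqᵢ/rᵢ = 1.96×10⁵ V.
At B: distances to the source charges are 1.58 m, 1.85 m, 1.58 m; V_B = Σ kqᵢ/rᵢ = 3.40×10⁴ V.
ΔV = V_B − V_A = -1.62×10⁵ V.
W_field = −qΔV = −(-8.66×10⁻⁶ C)(-1.62×10⁵ V) = -1.40 J.

-1.40 J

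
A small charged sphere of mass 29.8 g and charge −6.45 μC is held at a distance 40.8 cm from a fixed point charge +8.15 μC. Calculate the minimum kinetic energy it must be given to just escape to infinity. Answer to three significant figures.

To just escape, total mechanical energy must reach zero at infinity: ½mv²_min + U = 0, so ½mv²_min = −U = |kQq|/r.
|U| = |kQq|/r = (8.99×10⁹ N·m²/C²)(8.15×10⁻⁶)(6.45×10⁻⁶)/(0.408) = 1.16 J.

1.16 J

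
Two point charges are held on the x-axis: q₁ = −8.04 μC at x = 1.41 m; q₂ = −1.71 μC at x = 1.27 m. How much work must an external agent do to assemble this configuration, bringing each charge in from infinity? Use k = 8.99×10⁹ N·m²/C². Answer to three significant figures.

0.883 J

The work to assemble the configuration equals its total potential energy, U = Σ kqᵢqⱼ/rᵢⱼ over all pairs.
Pair separations: r₁₂ = 0.140 m.
U = (0.883) = 0.883 J.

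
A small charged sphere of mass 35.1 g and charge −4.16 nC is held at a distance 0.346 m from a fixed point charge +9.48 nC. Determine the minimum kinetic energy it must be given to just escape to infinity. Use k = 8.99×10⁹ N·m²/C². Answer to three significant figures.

1.02×10⁻⁶ J

To just escape, total mechanical energy must reach zero at infinity: ½mv²_min + U = 0, so ½mv²_min = −U = |kQq|/r.
|U| = |kQq|/r = (8.99×10⁹ N·m²/C²)(9.48×10⁻⁹)(4.16×10⁻⁹)/(0.346) = 1.02×10⁻⁶ J.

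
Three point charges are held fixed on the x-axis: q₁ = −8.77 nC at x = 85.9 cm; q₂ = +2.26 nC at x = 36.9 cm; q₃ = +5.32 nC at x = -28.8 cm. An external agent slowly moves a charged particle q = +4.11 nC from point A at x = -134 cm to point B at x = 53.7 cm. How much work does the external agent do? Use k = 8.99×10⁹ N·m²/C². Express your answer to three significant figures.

For quasistatic motion the external work equals the change in potential energy: W_ext = qΔV = q(V_B − V_A).
At A: distances to the source charges are 2.20 m, 1.71 m, 1.05 m; V_A = Σ kqᵢ/rᵢ = 21.5 V.
At B: distances to the source charges are 0.322 m, 0.168 m, 0.825 m; V_B = Σ kqᵢ/rᵢ = -65.9 V.
ΔV = V_B − V_A = -87.4 V.
W_ext = qΔV = (4.11×10⁻⁹ C)(-87.4 V) = -3.59×10⁻⁷ J.

-3.59×10⁻⁷ J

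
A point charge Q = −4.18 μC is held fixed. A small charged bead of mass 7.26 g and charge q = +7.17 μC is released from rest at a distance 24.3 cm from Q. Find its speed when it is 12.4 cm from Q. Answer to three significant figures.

17.1 m/s

Only the electrostatic force acts, so mechanical energy is conserved: ½mv² = U₁ − U₂ = kQq(1/r₁ − 1/r₂).
U₁ − U₂ = (8.99×10⁹ N·m²/C²)(-4.18×10⁻⁶ C)(7.17×10⁻⁶ C)(1/0.243 − 1/0.124) = 1.06 J.
v = √(2·1.06/7.26×10⁻³) = 17.1 m/s.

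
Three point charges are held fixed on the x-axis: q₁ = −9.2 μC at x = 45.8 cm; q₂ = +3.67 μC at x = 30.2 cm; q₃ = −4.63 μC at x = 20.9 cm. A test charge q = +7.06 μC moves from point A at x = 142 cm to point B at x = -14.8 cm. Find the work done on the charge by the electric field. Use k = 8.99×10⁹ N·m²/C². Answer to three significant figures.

0.628 J

The work done by the electric force is W_field = −ΔU = −q(V_B − V_A) = q(V_A − V_B).
At A: distances to the source charges are 0.962 m, 1.12 m, 1.21 m; V_A = Σ kqᵢ/rᵢ = -9.08×10⁴ V.
At B: distances to the source charges are 0.606 m, 0.450 m, 0.357 m; V_B = Σ kqᵢ/rᵢ = -1.80×10⁵ V.
ΔV = V_B − V_A = -8.89×10⁴ V.
W_field = −qΔV = −(7.06×10⁻⁶ C)(-8.89×10⁴ V) = 0.628 J.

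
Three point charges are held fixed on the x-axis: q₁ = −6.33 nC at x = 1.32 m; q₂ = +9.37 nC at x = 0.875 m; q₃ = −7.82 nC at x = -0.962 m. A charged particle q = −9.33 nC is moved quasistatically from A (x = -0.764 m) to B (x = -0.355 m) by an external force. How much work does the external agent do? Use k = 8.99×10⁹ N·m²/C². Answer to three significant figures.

For quasistatic motion the external work equals the change in potential energy: W_ext = qΔV = q(V_B − V_A).
At A: distances to the source charges are 2.08 m, 1.64 m, 0.198 m; V_A = Σ kqᵢ/rᵢ = -331 V.
At B: distances to the source charges are 1.68 m, 1.23 m, 0.607 m; V_B = Σ kqᵢ/rᵢ = -81.3 V.
ΔV = V_B − V_A = 250 V.
W_ext = qΔV = (-9.33×10⁻⁹ C)(250 V) = -2.33×10⁻⁶ J.

-2.33×10⁻⁶ J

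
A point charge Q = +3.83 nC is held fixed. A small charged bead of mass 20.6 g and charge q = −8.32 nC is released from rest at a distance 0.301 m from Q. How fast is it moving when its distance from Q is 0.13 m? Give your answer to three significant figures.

0.0110 m/s

Only the electrostatic force acts, so mechanical energy is conserved: ½mv² = U₁ − U₂ = kQq(1/r₁ − 1/r₂).
U₁ − U₂ = (8.99×10⁹ N·m²/C²)(3.83×10⁻⁹ C)(-8.32×10⁻⁹ C)(1/0.301 − 1/0.130) = 1.25×10⁻⁶ J.
v = √(2·1.25×10⁻⁶/0.0206) = 0.0110 m/s.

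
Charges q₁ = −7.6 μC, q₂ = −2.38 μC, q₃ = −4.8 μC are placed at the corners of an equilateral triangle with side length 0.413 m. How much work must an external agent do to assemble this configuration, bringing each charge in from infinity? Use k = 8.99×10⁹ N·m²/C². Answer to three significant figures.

1.44 J

The assembly work is the sum of pairwise potential energies, U = Σ_{i<j} kqᵢqⱼ/rᵢⱼ.
All three pair separations equal the side length, 0.413 m.
U = (0.394) + (0.794) + (0.249) = 1.44 J.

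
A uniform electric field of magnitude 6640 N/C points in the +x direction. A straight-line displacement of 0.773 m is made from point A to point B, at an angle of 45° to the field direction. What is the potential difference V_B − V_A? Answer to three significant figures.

Only the component of displacement along E changes the potential: ΔV = −E·d·cosθ.
ΔV = −(6640 V/m)(0.773 m)cos45° = -3630 V.

-3630 V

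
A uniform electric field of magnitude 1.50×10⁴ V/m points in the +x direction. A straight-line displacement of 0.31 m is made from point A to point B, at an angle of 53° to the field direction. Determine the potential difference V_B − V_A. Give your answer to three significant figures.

-2800 V

Only the component of displacement along E changes the potential: ΔV = −E·d·cosθ.
ΔV = −(1.50×10⁴ V/m)(0.310 m)cos53° = -2800 V.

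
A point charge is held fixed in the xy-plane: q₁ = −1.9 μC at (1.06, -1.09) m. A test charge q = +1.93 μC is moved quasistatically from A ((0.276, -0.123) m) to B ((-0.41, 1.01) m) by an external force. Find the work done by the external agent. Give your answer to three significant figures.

For quasistatic motion the external work equals the change in potential energy: W_ext = qΔV = q(V_B − V_A).
At A: distance to the source charge is 1.24 m; V_A = kq₁/r = -1.37×10⁴ V.
At B: distance to the source charge is 2.56 m; V_B = kq₁/r = -6660 V.
ΔV = V_B − V_A = 7060 V.
W_ext = qΔV = (1.93×10⁻⁶ C)(7060 V) = 0.0136 J.

0.0136 J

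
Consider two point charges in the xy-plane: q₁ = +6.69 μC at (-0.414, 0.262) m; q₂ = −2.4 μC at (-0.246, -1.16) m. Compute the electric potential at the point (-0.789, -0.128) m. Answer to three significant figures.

Electric potential is a scalar, so the contributions from each charge add algebraically: V = Σ kqᵢ/rᵢ.
Distances from the field point to each charge: r₁ = 0.541 m, r₂ = 1.17 m.
V = k[(6.69×10⁻⁶)/(0.541) + (-2.40×10⁻⁶)/(1.17)] = 9.27×10⁴ V.

9.27×10⁴ V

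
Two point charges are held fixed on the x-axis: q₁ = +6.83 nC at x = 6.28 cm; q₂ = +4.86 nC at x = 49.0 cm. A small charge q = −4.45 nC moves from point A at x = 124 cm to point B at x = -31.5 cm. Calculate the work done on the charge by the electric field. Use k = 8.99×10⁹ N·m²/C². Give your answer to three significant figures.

The work done by the electric force is W_field = −ΔU = −q(V_B − V_A) = q(V_A − V_B).
At A: distances to the source charges are 1.18 m, 0.750 m; V_A = Σ kqᵢ/rᵢ = 110 V.
At B: distances to the source charges are 0.378 m, 0.805 m; V_B = Σ kqᵢ/rᵢ = 217 V.
ΔV = V_B − V_A = 106 V.
W_field = −qΔV = −(-4.45×10⁻⁹ C)(106 V) = 4.73×10⁻⁷ J.

4.73×10⁻⁷ J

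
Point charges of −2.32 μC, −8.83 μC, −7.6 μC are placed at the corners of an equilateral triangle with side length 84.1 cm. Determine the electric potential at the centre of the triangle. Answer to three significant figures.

Electric potential is a scalar, so the contributions from each charge add algebraically: V = Σ kqᵢ/rᵢ.
The distance from each vertex to the centroid is a/√3 = 0.486 m.
V = k[(-2.32×10⁻⁶)/(0.486) + (-8.83×10⁻⁶)/(0.486) + (-7.60×10⁻⁶)/(0.486)] = -3.47×10⁵ V.

-3.47×10⁵ V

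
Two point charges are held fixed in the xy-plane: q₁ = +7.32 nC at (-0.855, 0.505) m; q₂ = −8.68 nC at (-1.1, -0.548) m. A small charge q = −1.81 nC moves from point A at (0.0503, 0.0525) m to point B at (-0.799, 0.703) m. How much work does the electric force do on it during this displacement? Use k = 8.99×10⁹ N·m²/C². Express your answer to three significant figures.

The work done by the electric force is W_field = −ΔU = −q(V_B − V_A) = q(V_A − V_B).
At A: distances to the source charges are 1.01 m, 1.30 m; V_A = Σ kqᵢ/rᵢ = 4.88 V.
At B: distances to the source charges are 0.206 m, 1.29 m; V_B = Σ kqᵢ/rᵢ = 259 V.
ΔV = V_B − V_A = 254 V.
W_field = −qΔV = −(-1.81×10⁻⁹ C)(254 V) = 4.60×10⁻⁷ J.

4.60×10⁻⁷ J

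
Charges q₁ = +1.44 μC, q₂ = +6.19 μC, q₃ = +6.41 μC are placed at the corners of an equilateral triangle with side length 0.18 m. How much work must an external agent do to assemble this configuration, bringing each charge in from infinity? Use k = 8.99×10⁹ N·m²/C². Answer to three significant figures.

The assembly work is the sum of pairwise potential energies, U = Σ_{i<j} kqᵢqⱼ/rᵢⱼ.
All three pair separations equal the side length, 0.180 m.
U = (0.445) + (0.461) + (1.98) = 2.89 J.

2.89 J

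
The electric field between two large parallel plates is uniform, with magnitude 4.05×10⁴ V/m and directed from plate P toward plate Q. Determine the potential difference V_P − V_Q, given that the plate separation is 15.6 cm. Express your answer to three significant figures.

In a uniform field, potential decreases in the direction of E: ΔV = −E·d for a displacement d parallel to E.
Going from Q to P is a displacement of 15.6 cm opposite to the field, so V_P − V_Q = +Ed = 6320 V.

6320 V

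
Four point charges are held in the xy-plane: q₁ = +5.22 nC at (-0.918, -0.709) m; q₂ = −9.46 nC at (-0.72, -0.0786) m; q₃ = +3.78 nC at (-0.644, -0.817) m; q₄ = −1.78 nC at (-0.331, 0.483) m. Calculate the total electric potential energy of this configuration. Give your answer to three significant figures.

-3.89×10⁻⁷ J

The assembly work is the sum of pairwise potential energies, U = Σ_{i<j} kqᵢqⱼ/rᵢⱼ.
Pair separations: r₁₂ = 0.661 m, r₁₃ = 0.295 m, r₁₄ = 1.33 m, r₂₃ = 0.742 m, r₂₄ = 0.683 m, r₃₄ = 1.34 m.
Summing all 6 pair terms gives U = -3.89×10⁻⁷ J.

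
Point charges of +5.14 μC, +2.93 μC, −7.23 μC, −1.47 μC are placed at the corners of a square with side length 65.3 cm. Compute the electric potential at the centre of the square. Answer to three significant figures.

-1.23×10⁴ V

Electric potential is a scalar, so the contributions from each charge add algebraically: V = Σ kqᵢ/rᵢ.
The distance from each corner to the centre is a√2/2 = 0.462 m.
V = k[(5.14×10⁻⁶)/(0.462) + (2.93×10⁻⁶)/(0.462) + (-7.23×10⁻⁶)/(0.462) + (-1.47×10⁻⁶)/(0.462)] = -1.23×10⁴ V.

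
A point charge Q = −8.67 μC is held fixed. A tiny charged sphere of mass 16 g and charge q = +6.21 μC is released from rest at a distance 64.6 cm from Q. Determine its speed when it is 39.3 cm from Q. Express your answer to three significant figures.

7.76 m/s

Only the electrostatic force acts, so mechanical energy is conserved: ½mv² = U₁ − U₂ = kQq(1/r₁ − 1/r₂).
U₁ − U₂ = (8.99×10⁹ N·m²/C²)(-8.67×10⁻⁶ C)(6.21×10⁻⁶ C)(1/0.646 − 1/0.393) = 0.482 J.
v = √(2·0.482/0.0160) = 7.76 m/s.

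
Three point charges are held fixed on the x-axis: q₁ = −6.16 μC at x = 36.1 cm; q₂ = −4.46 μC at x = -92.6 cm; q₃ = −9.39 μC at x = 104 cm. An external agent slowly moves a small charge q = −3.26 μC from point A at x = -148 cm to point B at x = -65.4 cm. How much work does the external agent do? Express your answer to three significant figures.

For quasistatic motion the external work equals the change in potential energy: W_ext = qΔV = q(V_B − V_A).
At A: distances to the source charges are 1.84 m, 0.554 m, 2.52 m; V_A = Σ kqᵢ/rᵢ = -1.36×10⁵ V.
At B: distances to the source charges are 1.02 m, 0.272 m, 1.69 m; V_B = Σ kqᵢ/rᵢ = -2.52×10⁵ V.
ΔV = V_B − V_A = -1.16×10⁵ V.
W_ext = qΔV = (-3.26×10⁻⁶ C)(-1.16×10⁵ V) = 0.378 J.

0.378 J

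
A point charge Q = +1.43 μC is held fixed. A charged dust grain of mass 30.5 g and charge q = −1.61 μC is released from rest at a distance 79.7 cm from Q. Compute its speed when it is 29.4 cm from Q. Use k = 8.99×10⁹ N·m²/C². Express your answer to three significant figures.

1.71 m/s

Only the electrostatic force acts, so mechanical energy is conserved: ½mv² = U₁ − U₂ = kQq(1/r₁ − 1/r₂).
U₁ − U₂ = (8.99×10⁹ N·m²/C²)(1.43×10⁻⁶ C)(-1.61×10⁻⁶ C)(1/0.797 − 1/0.294) = 0.0444 J.
v = √(2·0.0444/0.0305) = 1.71 m/s.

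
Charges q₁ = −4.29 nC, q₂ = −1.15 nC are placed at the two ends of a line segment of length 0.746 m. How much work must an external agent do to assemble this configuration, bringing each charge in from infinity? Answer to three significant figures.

5.95×10⁻⁸ J

The assembly work is the sum of pairwise potential energies, U = Σ_{i<j} kqᵢqⱼ/rᵢⱼ.
The separation is r = 0.746 m.
U = (5.95×10⁻⁸) = 5.95×10⁻⁸ J.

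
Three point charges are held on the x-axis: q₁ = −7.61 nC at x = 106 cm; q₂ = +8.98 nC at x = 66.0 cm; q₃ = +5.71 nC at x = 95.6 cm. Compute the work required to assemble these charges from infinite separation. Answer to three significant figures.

The work to assemble the configuration equals its total potential energy, U = Σ kqᵢqⱼ/rᵢⱼ over all pairs.
Pair separations: r₁₂ = 0.400 m, r₁₃ = 0.104 m, r₂₃ = 0.296 m.
U = (-1.54×10⁻⁶) + (-3.76×10⁻⁶) + (1.56×10⁻⁶) = -3.73×10⁻⁶ J.

-3.73×10⁻⁶ J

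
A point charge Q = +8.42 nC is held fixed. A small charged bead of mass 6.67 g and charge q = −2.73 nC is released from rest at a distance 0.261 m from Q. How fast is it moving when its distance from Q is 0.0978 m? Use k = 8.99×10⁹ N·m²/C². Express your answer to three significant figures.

0.0199 m/s

Only the electrostatic force acts, so mechanical energy is conserved: ½mv² = U₁ − U₂ = kQq(1/r₁ − 1/r₂).
U₁ − U₂ = (8.99×10⁹ N·m²/C²)(8.42×10⁻⁹ C)(-2.73×10⁻⁹ C)(1/0.261 − 1/0.0978) = 1.32×10⁻⁶ J.
v = √(2·1.32×10⁻⁶/6.67×10⁻³) = 0.0199 m/s.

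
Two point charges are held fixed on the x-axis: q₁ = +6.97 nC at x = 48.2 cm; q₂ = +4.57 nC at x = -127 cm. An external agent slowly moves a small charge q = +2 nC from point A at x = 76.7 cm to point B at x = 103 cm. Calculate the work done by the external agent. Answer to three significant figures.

-2.16×10⁻⁷ J

For quasistatic motion the external work equals the change in potential energy: W_ext = qΔV = q(V_B − V_A).
At A: distances to the source charges are 0.285 m, 2.04 m; V_A = Σ kqᵢ/rᵢ = 240 V.
At B: distances to the source charges are 0.548 m, 2.30 m; V_B = Σ kqᵢ/rᵢ = 132 V.
ΔV = V_B − V_A = -108 V.
W_ext = qΔV = (2.00×10⁻⁹ C)(-108 V) = -2.16×10⁻⁷ J.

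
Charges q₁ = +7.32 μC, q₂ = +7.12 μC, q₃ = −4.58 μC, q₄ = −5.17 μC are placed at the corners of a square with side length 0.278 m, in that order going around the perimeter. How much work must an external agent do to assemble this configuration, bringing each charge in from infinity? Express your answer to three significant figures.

-1.44 J

The assembly work is the sum of pairwise potential energies, U = Σ_{i<j} kqᵢqⱼ/rᵢⱼ.
The four side pairs have separation 0.278 m and the two diagonal pairs 0.393 m.
Summing all 6 pair terms gives U = -1.44 J.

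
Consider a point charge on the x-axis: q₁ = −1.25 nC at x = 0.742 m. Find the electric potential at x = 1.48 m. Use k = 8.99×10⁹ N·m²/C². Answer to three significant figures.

-15.2 V

Electric potential is a scalar, so the contributions from each charge add algebraically: V = Σ kqᵢ/rᵢ.
V = k[(-1.25×10⁻⁹)/(0.738)] = -15.2 V.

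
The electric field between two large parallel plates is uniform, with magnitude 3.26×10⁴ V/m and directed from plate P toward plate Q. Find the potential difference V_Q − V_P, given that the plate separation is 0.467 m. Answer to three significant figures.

-1.52×10⁴ V

In a uniform field, potential decreases in the direction of E: ΔV = −E·d for a displacement d parallel to E.
Going from P to Q is a displacement of 0.467 m along the field, so V_Q − V_P = −Ed = -1.52×10⁴ V.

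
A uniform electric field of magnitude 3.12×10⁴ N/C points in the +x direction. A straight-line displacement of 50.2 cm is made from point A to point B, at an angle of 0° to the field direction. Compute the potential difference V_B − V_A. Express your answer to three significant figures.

Only the component of displacement along E changes the potential: ΔV = −E·d·cosθ.
ΔV = −(3.12×10⁴ V/m)(0.502 m)cos0° = -1.57×10⁴ V.

-1.57×10⁴ V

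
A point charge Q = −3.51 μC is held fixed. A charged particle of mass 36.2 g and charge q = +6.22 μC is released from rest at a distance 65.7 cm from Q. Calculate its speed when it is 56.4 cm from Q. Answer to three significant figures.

Only the electrostatic force acts, so mechanical energy is conserved: ½mv² = U₁ − U₂ = kQq(1/r₁ − 1/r₂).
U₁ − U₂ = (8.99×10⁹ N·m²/C²)(-3.51×10⁻⁶ C)(6.22×10⁻⁶ C)(1/0.657 − 1/0.564) = 0.0493 J.
v = √(2·0.0493/0.0362) = 1.65 m/s.

1.65 m/s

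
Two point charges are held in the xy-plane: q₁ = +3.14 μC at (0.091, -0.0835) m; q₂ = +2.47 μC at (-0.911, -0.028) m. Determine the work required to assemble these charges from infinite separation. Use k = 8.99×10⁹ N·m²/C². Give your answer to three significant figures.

The work to assemble the configuration equals its total potential energy, U = Σ kqᵢqⱼ/rᵢⱼ over all pairs.
Pair separations: r₁₂ = 1.00 m.
U = (0.0695) = 0.0695 J.

0.0695 J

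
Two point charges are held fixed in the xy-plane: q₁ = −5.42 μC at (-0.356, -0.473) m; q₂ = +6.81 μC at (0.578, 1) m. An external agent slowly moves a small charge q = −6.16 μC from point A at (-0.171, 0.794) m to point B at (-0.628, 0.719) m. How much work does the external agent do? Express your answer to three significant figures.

For quasistatic motion the external work equals the change in potential energy: W_ext = qΔV = q(V_B − V_A).
At A: distances to the source charges are 1.28 m, 0.777 m; V_A = Σ kqᵢ/rᵢ = 4.08×10⁴ V.
At B: distances to the source charges are 1.22 m, 1.24 m; V_B = Σ kqᵢ/rᵢ = 9590 V.
ΔV = V_B − V_A = -3.12×10⁴ V.
W_ext = qΔV = (-6.16×10⁻⁶ C)(-3.12×10⁴ V) = 0.192 J.

0.192 J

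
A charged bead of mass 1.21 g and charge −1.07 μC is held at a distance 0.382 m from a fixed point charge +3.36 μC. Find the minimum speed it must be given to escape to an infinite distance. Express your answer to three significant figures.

11.8 m/s

To just escape, total mechanical energy must reach zero at infinity: ½mv²_min + U = 0, so ½mv²_min = −U = |kQq|/r.
|U| = |kQq|/r = (8.99×10⁹ N·m²/C²)(3.36×10⁻⁶)(1.07×10⁻⁶)/(0.382) = 0.0846 J.
v_min = √(2|U|/m) = √(2·0.0846/1.21×10⁻³) = 11.8 m/s.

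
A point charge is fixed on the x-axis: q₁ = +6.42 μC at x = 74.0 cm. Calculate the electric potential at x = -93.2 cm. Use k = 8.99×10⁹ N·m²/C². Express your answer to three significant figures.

The total potential is the scalar sum of each charge's contribution, V = Σ kqᵢ/rᵢ.
V = k[(6.42×10⁻⁶)/(1.67)] = 3.45×10⁴ V.

3.45×10⁴ V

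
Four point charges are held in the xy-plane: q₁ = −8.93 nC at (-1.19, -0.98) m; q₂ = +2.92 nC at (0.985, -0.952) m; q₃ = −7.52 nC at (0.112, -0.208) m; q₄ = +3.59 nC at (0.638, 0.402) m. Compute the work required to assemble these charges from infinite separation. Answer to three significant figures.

The assembly work is the sum of pairwise potential energies, U = Σ_{i<j} kqᵢqⱼ/rᵢⱼ.
Pair separations: r₁₂ = 2.18 m, r₁₃ = 1.51 m, r₁₄ = 2.29 m, r₂₃ = 1.15 m, r₂₄ = 1.40 m, r₃₄ = 0.805 m.
Summing all 6 pair terms gives U = -2.41×10⁻⁷ J.

-2.41×10⁻⁷ J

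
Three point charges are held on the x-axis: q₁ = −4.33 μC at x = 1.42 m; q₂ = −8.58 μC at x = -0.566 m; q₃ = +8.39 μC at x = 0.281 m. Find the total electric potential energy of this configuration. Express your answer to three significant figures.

The assembly work is the sum of pairwise potential energies, U = Σ_{i<j} kqᵢqⱼ/rᵢⱼ.
Pair separations: r₁₂ = 1.99 m, r₁₃ = 1.14 m, r₂₃ = 0.847 m.
U = (0.168) + (-0.287) + (-0.764) = -0.883 J.

-0.883 J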